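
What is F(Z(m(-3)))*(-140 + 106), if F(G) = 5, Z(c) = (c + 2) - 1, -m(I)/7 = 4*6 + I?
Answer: -170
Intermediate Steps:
m(I) = -168 - 7*I (m(I) = -7*(4*6 + I) = -7*(24 + I) = -168 - 7*I)
Z(c) = 1 + c (Z(c) = (2 + c) - 1 = 1 + c)
F(Z(m(-3)))*(-140 + 106) = 5*(-140 + 106) = 5*(-34) = -170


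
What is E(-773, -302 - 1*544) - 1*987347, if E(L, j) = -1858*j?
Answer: 584521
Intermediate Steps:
E(-773, -302 - 1*544) - 1*987347 = -1858*(-302 - 1*544) - 1*987347 = -1858*(-302 - 544) - 987347 = -1858*(-846) - 987347 = 1571868 - 987347 = 584521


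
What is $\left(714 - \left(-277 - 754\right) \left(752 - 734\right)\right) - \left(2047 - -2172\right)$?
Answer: $15053$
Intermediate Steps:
$\left(714 - \left(-277 - 754\right) \left(752 - 734\right)\right) - \left(2047 - -2172\right) = \left(714 - \left(-1031\right) 18\right) - \left(2047 + 2172\right) = \left(714 - -18558\right) - 4219 = \left(714 + 18558\right) - 4219 = 19272 - 4219 = 15053$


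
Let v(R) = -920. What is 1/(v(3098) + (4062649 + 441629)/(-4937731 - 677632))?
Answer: -5615363/5170638238 ≈ -0.0010860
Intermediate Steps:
1/(v(3098) + (4062649 + 441629)/(-4937731 - 677632)) = 1/(-920 + (4062649 + 441629)/(-4937731 - 677632)) = 1/(-920 + 4504278/(-5615363)) = 1/(-920 + 4504278*(-1/5615363)) = 1/(-920 - 4504278/5615363) = 1/(-5170638238/5615363) = -5615363/5170638238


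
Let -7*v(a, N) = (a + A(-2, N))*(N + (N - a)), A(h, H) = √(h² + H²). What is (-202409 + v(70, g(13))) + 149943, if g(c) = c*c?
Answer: -55146 - 268*√28565/7 ≈ -61617.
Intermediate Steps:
A(h, H) = √(H² + h²)
g(c) = c²
v(a, N) = -(a + √(4 + N²))*(-a + 2*N)/7 (v(a, N) = -(a + √(N² + (-2)²))*(N + (N - a))/7 = -(a + √(N² + 4))*(-a + 2*N)/7 = -(a + √(4 + N²))*(-a + 2*N)/7)
(-202409 + v(70, g(13))) + 149943 = (-202409 + ((⅐)*70² - 2/7*13²*70 - 2/7*13²*√(4 + (13²)²) + (⅐)*70*√(4 + (13²)²))) + 149943 = (-202409 + ((⅐)*4900 - 2/7*169*70 - 2/7*169*√(4 + 169²) + (⅐)*70*√(4 + 169²))) + 149943 = (-202409 + (700 - 3380 - 2/7*169*√(4 + 28561) + (⅐)*70*√(4 + 28561))) + 149943 = (-202409 + (700 - 3380 - 2/7*169*√28565 + (⅐)*70*√28565)) + 149943 = (-202409 + (700 - 3380 - 338*√28565/7 + 10*√28565)) + 149943 = (-202409 + (-2680 - 268*√28565/7)) + 149943 = (-205089 - 268*√28565/7) + 149943 = -55146 - 268*√28565/7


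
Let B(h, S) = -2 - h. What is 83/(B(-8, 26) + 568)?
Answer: 83/574 ≈ 0.14460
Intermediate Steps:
83/(B(-8, 26) + 568) = 83/((-2 - 1*(-8)) + 568) = 83/((-2 + 8) + 568) = 83/(6 + 568) = 83/574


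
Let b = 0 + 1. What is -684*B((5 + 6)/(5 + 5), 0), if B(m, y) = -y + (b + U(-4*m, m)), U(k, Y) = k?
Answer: 11628/5 ≈ 2325.6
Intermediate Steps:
b = 1
B(m, y) = 1 - y - 4*m (B(m, y) = -y + (1 - 4*m) = 1 - y - 4*m)
-684*B((5 + 6)/(5 + 5), 0) = -684*(1 - 1*0 - 4*(5 + 6)/(5 + 5)) = -684*(1 + 0 - 44/10) = -684*(1 + 0 - 4*11/10) = -684*(1 + 0 - 22/5) = -684*(-17/5) = 11628/5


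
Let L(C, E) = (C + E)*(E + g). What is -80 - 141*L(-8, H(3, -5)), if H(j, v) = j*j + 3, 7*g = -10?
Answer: -42296/7 ≈ -6042.3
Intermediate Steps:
g = -10/7 (g = (⅐)*(-10) = -10/7 ≈ -1.4286)
H(j, v) = 3 + j² (H(j, v) = j² + 3 = 3 + j²)
L(C, E) = (-10/7 + E)*(C + E) (L(C, E) = (C + E)*(E - 10/7) = (C + E)*(-10/7 + E) = (-10/7 + E)*(C + E))
-80 - 141*L(-8, H(3, -5)) = -80 - 141*((3 + 3²)² - 10/7*(-8) - 10*(3 + 3²)/7 - 8*(3 + 3²)) = -80 - 141*((3 + 9)² + 80/7 - 10*(3 + 9)/7 - 8*(3 + 9)) = -80 - 141*(12² + 80/7 - 10/7*12 - 8*12) = -80 - 141*(144 + 80/7 - 120/7 - 96) = -80 - 141*296/7 = -80 - 41736/7 = -42296/7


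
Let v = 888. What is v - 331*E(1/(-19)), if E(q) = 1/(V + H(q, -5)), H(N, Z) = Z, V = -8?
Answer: 11875/13 ≈ 913.46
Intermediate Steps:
E(q) = -1/13 (E(q) = 1/(-8 - 5) = 1/(-13) = -1/13)
v - 331*E(1/(-19)) = 888 - 331*(-1/13) = 888 + 331/13 = 11875/13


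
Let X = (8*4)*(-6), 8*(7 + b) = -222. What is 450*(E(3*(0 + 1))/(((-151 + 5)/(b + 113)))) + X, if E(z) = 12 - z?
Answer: -689889/292 ≈ -2362.6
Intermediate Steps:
b = -139/4 (b = -7 + (⅛)*(-222) = -7 - 111/4 = -139/4 ≈ -34.750)
X = -192 (X = 32*(-6) = -192)
450*(E(3*(0 + 1))/(((-151 + 5)/(b + 113)))) + X = 450*((12 - 3*(0 + 1))/(((-151 + 5)/(-139/4 + 113)))) - 192 = 450*((12 - 3)/((-146/313/4))) - 192 = 450*((12 - 1*3)/((-146*4/313))) - 192 = 450*((12 - 3)/(-584/313)) - 192 = 450*(9*(-313/584)) - 192 = 450*(-2817/584) - 192 = -633825/292 - 192 = -689889/292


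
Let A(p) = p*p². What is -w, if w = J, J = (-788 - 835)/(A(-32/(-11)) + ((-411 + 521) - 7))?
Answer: 2160213/169861 ≈ 12.718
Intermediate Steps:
A(p) = p³
J = -2160213/169861 (J = (-788 - 835)/((-32/(-11))³ + ((-411 + 521) - 7)) = -1623/((-32*(-1/11))³ + (110 - 7)) = -1623/((32/11)³ + 103) = -1623/(32768/1331 + 103) = -1623/(169861/1331) = (1331/169861)*(-1623) = -2160213/169861 ≈ -12.718)
w = -2160213/169861 ≈ -12.718
-w = -1*(-2160213/169861) = 2160213/169861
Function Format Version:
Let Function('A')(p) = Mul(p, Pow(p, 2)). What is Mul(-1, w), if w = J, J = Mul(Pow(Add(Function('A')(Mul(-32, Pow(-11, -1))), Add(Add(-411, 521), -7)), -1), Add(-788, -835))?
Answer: Rational(2160213, 169861) ≈ 12.718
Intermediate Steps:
Function('A')(p) = Pow(p, 3)
J = Rational(-2160213, 169861) (J = Mul(Pow(Add(Pow(Mul(-32, Pow(-11, -1)), 3), Add(Add(-411, 521), -7)), -1), Add(-788, -835)) = Mul(Pow(Add(Pow(Mul(-32, Rational(-1, 11)), 3), Add(110, -7)), -1), -1623) = Mul(Pow(Add(Pow(Rational(32, 11), 3), 103), -1), -1623) = Mul(Pow(Add(Rational(32768, 1331), 103), -1), -1623) = Mul(Pow(Rational(169861, 1331), -1), -1623) = Mul(Rational(1331, 169861), -1623) = Rational(-2160213, 169861) ≈ -12.718)
w = Rational(-2160213, 169861) ≈ -12.718
Mul(-1, w) = Mul(-1, Rational(-2160213, 169861)) = Rational(2160213, 169861)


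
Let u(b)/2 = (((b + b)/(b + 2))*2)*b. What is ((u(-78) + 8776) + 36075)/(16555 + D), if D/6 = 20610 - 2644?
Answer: 840001/2362669 ≈ 0.35553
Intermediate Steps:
D = 107796 (D = 6*(20610 - 2644) = 6*17966 = 107796)
u(b) = 8*b**2/(2 + b) (u(b) = 2*((((b + b)/(b + 2))*2)*b) = 2*((((2*b)/(2 + b))*2)*b) = 2*(((2*b/(2 + b))*2)*b) = 2*((4*b/(2 + b))*b) = 2*(4*b**2/(2 + b)) = 8*b**2/(2 + b))
((u(-78) + 8776) + 36075)/(16555 + D) = ((8*(-78)**2/(2 - 78) + 8776) + 36075)/(16555 + 107796) = ((8*6084/(-76) + 8776) + 36075)/124351 = ((8*6084*(-1/76) + 8776) + 36075)*(1/124351) = ((-12168/19 + 8776) + 36075)*(1/124351) = (154576/19 + 36075)*(1/124351) = (840001/19)*(1/124351) = 840001/2362669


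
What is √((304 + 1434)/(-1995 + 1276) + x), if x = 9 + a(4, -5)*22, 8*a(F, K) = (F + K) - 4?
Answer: I*√14820747/1438 ≈ 2.6772*I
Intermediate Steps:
a(F, K) = -½ + F/8 + K/8 (a(F, K) = ((F + K) - 4)/8 = (-4 + F + K)/8 = -½ + F/8 + K/8)
x = -19/4 (x = 9 + (-½ + (⅛)*4 + (⅛)*(-5))*22 = 9 + (-½ + ½ - 5/8)*22 = 9 - 5/8*22 = 9 - 55/4 = -19/4 ≈ -4.7500)
√((304 + 1434)/(-1995 + 1276) + x) = √((304 + 1434)/(-1995 + 1276) - 19/4) = √(1738/(-719) - 19/4) = √(1738*(-1/719) - 19/4) = √(-1738/719 - 19/4) = √(-20613/2876) = I*√14820747/1438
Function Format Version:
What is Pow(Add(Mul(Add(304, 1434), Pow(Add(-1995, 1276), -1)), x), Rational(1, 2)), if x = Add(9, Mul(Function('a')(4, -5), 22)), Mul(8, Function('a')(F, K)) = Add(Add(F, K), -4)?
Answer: Mul(Rational(1, 1438), I, Pow(14820747, Rational(1, 2))) ≈ Mul(2.6772, I)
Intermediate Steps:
Function('a')(F, K) = Add(Rational(-1, 2), Mul(Rational(1, 8), F), Mul(Rational(1, 8), K)) (Function('a')(F, K) = Mul(Rational(1, 8), Add(Add(F, K), -4)) = Mul(Rational(1, 8), Add(-4, F, K)) = Add(Rational(-1, 2), Mul(Rational(1, 8), F), Mul(Rational(1, 8), K)))
x = Rational(-19, 4) (x = Add(9, Mul(Add(Rational(-1, 2), Mul(Rational(1, 8), 4), Mul(Rational(1, 8), -5)), 22)) = Add(9, Mul(Add(Rational(-1, 2), Rational(1, 2), Rational(-5, 8)), 22)) = Add(9, Mul(Rational(-5, 8), 22)) = Add(9, Rational(-55, 4)) = Rational(-19, 4) ≈ -4.7500)
Pow(Add(Mul(Add(304, 1434), Pow(Add(-1995, 1276), -1)), x), Rational(1, 2)) = Pow(Add(Mul(Add(304, 1434), Pow(Add(-1995, 1276), -1)), Rational(-19, 4)), Rational(1, 2)) = Pow(Add(Mul(1738, Pow(-719, -1)), Rational(-19, 4)), Rational(1, 2)) = Pow(Add(Mul(1738, Rational(-1, 719)), Rational(-19, 4)), Rational(1, 2)) = Pow(Add(Rational(-1738, 719), Rational(-19, 4)), Rational(1, 2)) = Pow(Rational(-20613, 2876), Rational(1, 2)) = Mul(Rational(1, 1438), I, Pow(14820747, Rational(1, 2)))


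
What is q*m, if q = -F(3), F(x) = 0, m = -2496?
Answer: 0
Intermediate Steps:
q = 0 (q = -1*0 = 0)
q*m = 0*(-2496) = 0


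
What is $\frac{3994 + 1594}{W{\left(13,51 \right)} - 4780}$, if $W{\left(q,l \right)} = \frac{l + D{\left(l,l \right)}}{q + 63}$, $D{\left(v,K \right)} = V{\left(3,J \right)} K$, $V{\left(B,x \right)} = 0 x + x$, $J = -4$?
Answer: $- \frac{424688}{363433} \approx -1.1685$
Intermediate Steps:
$V{\left(B,x \right)} = x$ ($V{\left(B,x \right)} = 0 + x = x$)
$D{\left(v,K \right)} = - 4 K$
$W{\left(q,l \right)} = - \frac{3 l}{63 + q}$ ($W{\left(q,l \right)} = \frac{l - 4 l}{q + 63} = \frac{\left(-3\right) l}{63 + q} = - \frac{3 l}{63 + q}$)
$\frac{3994 + 1594}{W{\left(13,51 \right)} - 4780} = \frac{3994 + 1594}{\left(-3\right) 51 \frac{1}{63 + 13} - 4780} = \frac{5588}{\left(-3\right) 51 \cdot \frac{1}{76} - 4780} = \frac{5588}{- \frac{153}{76} - 4780} = \frac{5588}{- \frac{363433}{76}} = 5588 \left(- \frac{76}{363433}\right) = - \frac{424688}{363433}$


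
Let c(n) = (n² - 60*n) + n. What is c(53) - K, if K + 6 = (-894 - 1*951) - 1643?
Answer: 3176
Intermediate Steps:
K = -3494 (K = -6 + ((-894 - 1*951) - 1643) = -6 + ((-894 - 951) - 1643) = -6 + (-1845 - 1643) = -6 - 3488 = -3494)
c(n) = n² - 59*n
c(53) - K = 53*(-59 + 53) - 1*(-3494) = 53*(-6) + 3494 = -318 + 3494 = 3176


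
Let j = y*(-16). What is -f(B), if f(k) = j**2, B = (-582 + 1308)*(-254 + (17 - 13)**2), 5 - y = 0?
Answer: -6400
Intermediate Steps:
y = 5 (y = 5 - 1*0 = 5 + 0 = 5)
j = -80 (j = 5*(-16) = -80)
B = -172788 (B = 726*(-254 + 4**2) = 726*(-254 + 16) = 726*(-238) = -172788)
f(k) = 6400 (f(k) = (-80)**2 = 6400)
-f(B) = -1*6400 = -6400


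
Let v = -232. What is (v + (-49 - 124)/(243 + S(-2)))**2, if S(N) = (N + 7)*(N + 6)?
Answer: 3744093721/69169 ≈ 54130.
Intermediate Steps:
S(N) = (6 + N)*(7 + N) (S(N) = (7 + N)*(6 + N) = (6 + N)*(7 + N))
(v + (-49 - 124)/(243 + S(-2)))**2 = (-232 + (-49 - 124)/(243 + (42 + (-2)**2 + 13*(-2))))**2 = (-232 - 173/(243 + (42 + 4 - 26)))**2 = (-232 - 173/(243 + 20))**2 = (-232 - 173/263)**2 = (-61189/263)**2 = 3744093721/69169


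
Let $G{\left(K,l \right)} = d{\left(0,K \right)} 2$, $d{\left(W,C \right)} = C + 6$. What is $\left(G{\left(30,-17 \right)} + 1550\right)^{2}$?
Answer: $2630884$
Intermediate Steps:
$d{\left(W,C \right)} = 6 + C$
$G{\left(K,l \right)} = 12 + 2 K$ ($G{\left(K,l \right)} = \left(6 + K\right) 2 = 12 + 2 K$)
$\left(G{\left(30,-17 \right)} + 1550\right)^{2} = \left(\left(12 + 2 \cdot 30\right) + 1550\right)^{2} = \left(\left(12 + 60\right) + 1550\right)^{2} = \left(72 + 1550\right)^{2} = 1622^{2} = 2630884$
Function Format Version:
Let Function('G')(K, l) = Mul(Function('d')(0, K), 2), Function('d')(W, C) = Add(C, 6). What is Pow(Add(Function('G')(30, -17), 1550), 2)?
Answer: 2630884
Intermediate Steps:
Function('d')(W, C) = Add(6, C)
Function('G')(K, l) = Add(12, Mul(2, K)) (Function('G')(K, l) = Mul(Add(6, K), 2) = Add(12, Mul(2, K)))
Pow(Add(Function('G')(30, -17), 1550), 2) = Pow(Add(Add(12, Mul(2, 30)), 1550), 2) = Pow(Add(Add(12, 60), 1550), 2) = Pow(Add(72, 1550), 2) = Pow(1622, 2) = 2630884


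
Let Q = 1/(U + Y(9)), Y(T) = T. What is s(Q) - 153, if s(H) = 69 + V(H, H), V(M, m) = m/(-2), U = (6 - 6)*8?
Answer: -1513/18 ≈ -84.056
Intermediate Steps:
U = 0 (U = 0*8 = 0)
V(M, m) = -m/2 (V(M, m) = m*(-½) = -m/2)
Q = ⅑ (Q = 1/(0 + 9) = 1/9 = ⅑ ≈ 0.11111)
s(H) = 69 - H/2
s(Q) - 153 = (69 - ½*⅑) - 153 = (69 - 1/18) - 153 = 1241/18 - 153 = -1513/18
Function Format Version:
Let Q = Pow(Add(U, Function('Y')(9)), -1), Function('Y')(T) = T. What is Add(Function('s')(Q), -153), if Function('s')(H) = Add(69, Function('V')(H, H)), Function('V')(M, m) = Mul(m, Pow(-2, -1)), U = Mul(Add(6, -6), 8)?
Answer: Rational(-1513, 18) ≈ -84.056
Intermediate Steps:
U = 0 (U = Mul(0, 8) = 0)
Function('V')(M, m) = Mul(Rational(-1, 2), m) (Function('V')(M, m) = Mul(m, Rational(-1, 2)) = Mul(Rational(-1, 2), m))
Q = Rational(1, 9) (Q = Pow(Add(0, 9), -1) = Pow(9, -1) = Rational(1, 9) ≈ 0.11111)
Function('s')(H) = Add(69, Mul(Rational(-1, 2), H))
Add(Function('s')(Q), -153) = Add(Add(69, Mul(Rational(-1, 2), Rational(1, 9))), -153) = Add(Add(69, Rational(-1, 18)), -153) = Add(Rational(1241, 18), -153) = Rational(-1513, 18)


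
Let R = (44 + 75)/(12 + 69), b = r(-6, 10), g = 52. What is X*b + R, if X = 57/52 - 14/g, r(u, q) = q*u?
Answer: -50698/1053 ≈ -48.146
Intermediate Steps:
b = -60 (b = 10*(-6) = -60)
R = 119/81 ≈ 1.4691
X = 43/52 (X = 57/52 - 14/52 = 57*(1/52) - 14*1/52 = 57/52 - 7/26 = 43/52 ≈ 0.82692)
X*b + R = (43/52)*(-60) + 119/81 = -645/13 + 119/81 = -50698/1053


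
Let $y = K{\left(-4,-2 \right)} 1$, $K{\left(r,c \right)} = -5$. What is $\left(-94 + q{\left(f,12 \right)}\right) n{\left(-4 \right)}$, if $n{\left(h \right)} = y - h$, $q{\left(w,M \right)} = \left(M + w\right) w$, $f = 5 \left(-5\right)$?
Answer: $-231$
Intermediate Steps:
$y = -5$ ($y = \left(-5\right) 1 = -5$)
$f = -25$
$q{\left(w,M \right)} = w \left(M + w\right)$
$n{\left(h \right)} = -5 - h$
$\left(-94 + q{\left(f,12 \right)}\right) n{\left(-4 \right)} = \left(-94 - 25 \left(12 - 25\right)\right) \left(-5 - -4\right) = \left(-94 - -325\right) \left(-5 + 4\right) = \left(-94 + 325\right) \left(-1\right) = 231 \left(-1\right) = -231$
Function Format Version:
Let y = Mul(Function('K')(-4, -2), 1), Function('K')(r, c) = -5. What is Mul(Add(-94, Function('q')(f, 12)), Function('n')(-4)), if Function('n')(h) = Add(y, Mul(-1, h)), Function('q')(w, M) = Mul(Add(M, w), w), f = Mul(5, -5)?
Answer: -231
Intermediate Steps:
y = -5 (y = Mul(-5, 1) = -5)
f = -25
Function('q')(w, M) = Mul(w, Add(M, w))
Function('n')(h) = Add(-5, Mul(-1, h))
Mul(Add(-94, Function('q')(f, 12)), Function('n')(-4)) = Mul(Add(-94, Mul(-25, Add(12, -25))), Add(-5, Mul(-1, -4))) = Mul(Add(-94, Mul(-25, -13)), Add(-5, 4)) = Mul(Add(-94, 325), -1) = Mul(231, -1) = -231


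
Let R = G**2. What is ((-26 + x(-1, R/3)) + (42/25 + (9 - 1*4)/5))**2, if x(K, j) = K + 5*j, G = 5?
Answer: 1692601/5625 ≈ 300.91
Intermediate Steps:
R = 25 (R = 5**2 = 25)
((-26 + x(-1, R/3)) + (42/25 + (9 - 1*4)/5))**2 = ((-26 + (-1 + 5*(25/3))) + (42/25 + (9 - 1*4)/5))**2 = ((-26 + (-1 + 5*(25*(1/3)))) + (42*(1/25) + (9 - 4)*(1/5)))**2 = ((-26 + (-1 + 5*(25/3))) + (42/25 + 5*(1/5)))**2 = ((-26 + (-1 + 125/3)) + (42/25 + 1))**2 = ((-26 + 122/3) + 67/25)**2 = (44/3 + 67/25)**2 = (1301/75)**2 = 1692601/5625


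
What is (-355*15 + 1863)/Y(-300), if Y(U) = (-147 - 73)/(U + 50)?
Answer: -43275/11 ≈ -3934.1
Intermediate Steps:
Y(U) = -220/(50 + U)
(-355*15 + 1863)/Y(-300) = (-355*15 + 1863)/((-220/(50 - 300))) = (-5325 + 1863)/((-220/(-250))) = -3462/((-220*(-1/250))) = -3462/22/25 = -3462*25/22 = -43275/11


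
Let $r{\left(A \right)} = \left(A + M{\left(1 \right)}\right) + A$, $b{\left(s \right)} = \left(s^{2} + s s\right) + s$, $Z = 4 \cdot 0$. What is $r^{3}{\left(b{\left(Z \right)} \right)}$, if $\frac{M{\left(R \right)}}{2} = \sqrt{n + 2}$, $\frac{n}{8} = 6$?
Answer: $2000 \sqrt{2} \approx 2828.4$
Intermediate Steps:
$n = 48$ ($n = 8 \cdot 6 = 48$)
$Z = 0$
$b{\left(s \right)} = s + 2 s^{2}$ ($b{\left(s \right)} = \left(s^{2} + s^{2}\right) + s = 2 s^{2} + s = s + 2 s^{2}$)
$M{\left(R \right)} = 10 \sqrt{2}$ ($M{\left(R \right)} = 2 \sqrt{48 + 2} = 2 \sqrt{50} = 2 \cdot 5 \sqrt{2} = 10 \sqrt{2}$)
$r{\left(A \right)} = 2 A + 10 \sqrt{2}$ ($r{\left(A \right)} = \left(A + 10 \sqrt{2}\right) + A = 2 A + 10 \sqrt{2}$)
$r^{3}{\left(b{\left(Z \right)} \right)} = \left(2 \cdot 0 \left(1 + 2 \cdot 0\right) + 10 \sqrt{2}\right)^{3} = \left(2 \cdot 0 \left(1 + 0\right) + 10 \sqrt{2}\right)^{3} = \left(2 \cdot 0 \cdot 1 + 10 \sqrt{2}\right)^{3} = \left(2 \cdot 0 + 10 \sqrt{2}\right)^{3} = \left(0 + 10 \sqrt{2}\right)^{3} = \left(10 \sqrt{2}\right)^{3} = 2000 \sqrt{2}$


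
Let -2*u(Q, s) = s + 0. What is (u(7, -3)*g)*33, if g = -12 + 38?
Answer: 1287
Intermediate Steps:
u(Q, s) = -s/2 (u(Q, s) = -(s + 0)/2 = -s/2)
g = 26
(u(7, -3)*g)*33 = (-½*(-3)*26)*33 = ((3/2)*26)*33 = 39*33 = 1287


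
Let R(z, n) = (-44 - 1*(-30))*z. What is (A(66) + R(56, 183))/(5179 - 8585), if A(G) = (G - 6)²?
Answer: -1408/1703 ≈ -0.82678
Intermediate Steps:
R(z, n) = -14*z (R(z, n) = (-44 + 30)*z = -14*z)
A(G) = (-6 + G)²
(A(66) + R(56, 183))/(5179 - 8585) = ((-6 + 66)² - 14*56)/(5179 - 8585) = (60² - 784)/(-3406) = (3600 - 784)*(-1/3406) = 2816*(-1/3406) = -1408/1703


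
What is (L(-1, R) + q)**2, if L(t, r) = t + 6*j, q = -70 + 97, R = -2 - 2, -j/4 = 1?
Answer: 4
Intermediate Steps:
j = -4 (j = -4*1 = -4)
R = -4
q = 27
L(t, r) = -24 + t (L(t, r) = t + 6*(-4) = t - 24 = -24 + t)
(L(-1, R) + q)**2 = ((-24 - 1) + 27)**2 = (-25 + 27)**2 = 2**2 = 4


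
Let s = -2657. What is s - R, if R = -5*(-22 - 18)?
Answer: -2857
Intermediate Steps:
R = 200 (R = -5*(-40) = 200)
s - R = -2657 - 1*200 = -2657 - 200 = -2857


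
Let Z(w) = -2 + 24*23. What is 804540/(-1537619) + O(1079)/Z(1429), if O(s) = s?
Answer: 52895387/36769150 ≈ 1.4386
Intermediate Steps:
Z(w) = 550 (Z(w) = -2 + 552 = 550)
804540/(-1537619) + O(1079)/Z(1429) = 804540/(-1537619) + 1079/550 = 804540*(-1/1537619) + 1079*(1/550) = -34980/66853 + 1079/550 = 52895387/36769150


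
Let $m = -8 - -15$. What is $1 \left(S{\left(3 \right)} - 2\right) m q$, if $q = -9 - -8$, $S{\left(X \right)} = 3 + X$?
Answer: $-28$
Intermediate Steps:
$m = 7$ ($m = -8 + 15 = 7$)
$q = -1$ ($q = -9 + 8 = -1$)
$1 \left(S{\left(3 \right)} - 2\right) m q = 1 \left(\left(3 + 3\right) - 2\right) 7 \left(-1\right) = 1 \left(6 - 2\right) 7 \left(-1\right) = 1 \cdot 4 \cdot 7 \left(-1\right) = 4 \cdot 7 \left(-1\right) = 28 \left(-1\right) = -28$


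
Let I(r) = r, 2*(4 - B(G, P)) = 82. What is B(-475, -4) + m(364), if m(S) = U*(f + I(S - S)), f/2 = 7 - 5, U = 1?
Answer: -33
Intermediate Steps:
B(G, P) = -37 (B(G, P) = 4 - 1/2*82 = 4 - 41 = -37)
f = 4 (f = 2*(7 - 5) = 2*2 = 4)
m(S) = 4 (m(S) = 1*(4 + (S - S)) = 1*(4 + 0) = 1*4 = 4)
B(-475, -4) + m(364) = -37 + 4 = -33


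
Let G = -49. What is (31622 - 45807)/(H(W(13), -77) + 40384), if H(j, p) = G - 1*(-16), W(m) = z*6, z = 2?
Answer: -14185/40351 ≈ -0.35154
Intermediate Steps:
W(m) = 12 (W(m) = 2*6 = 12)
H(j, p) = -33 (H(j, p) = -49 - 1*(-16) = -49 + 16 = -33)
(31622 - 45807)/(H(W(13), -77) + 40384) = (31622 - 45807)/(-33 + 40384) = -14185/40351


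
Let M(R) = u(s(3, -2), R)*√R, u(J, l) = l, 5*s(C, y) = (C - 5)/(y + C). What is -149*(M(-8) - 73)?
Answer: 10877 + 2384*I*√2 ≈ 10877.0 + 3371.5*I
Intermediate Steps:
s(C, y) = (-5 + C)/(5*(C + y)) (s(C, y) = ((C - 5)/(y + C))/5 = ((-5 + C)/(C + y))/5 = (-5 + C)/(5*(C + y)))
M(R) = R^(3/2) (M(R) = R*√R = R^(3/2))
-149*(M(-8) - 73) = -149*((-8)^(3/2) - 73) = -149*(-16*I*√2 - 73) = -149*(-73 - 16*I*√2) = 10877 + 2384*I*√2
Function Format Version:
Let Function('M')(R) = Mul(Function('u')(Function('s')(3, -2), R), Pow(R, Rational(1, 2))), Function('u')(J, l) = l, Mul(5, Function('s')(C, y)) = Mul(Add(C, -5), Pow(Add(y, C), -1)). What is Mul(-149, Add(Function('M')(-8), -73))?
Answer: Add(10877, Mul(2384, I, Pow(2, Rational(1, 2)))) ≈ Add(10877., Mul(3371.5, I))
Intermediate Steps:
Function('s')(C, y) = Mul(Rational(1, 5), Pow(Add(C, y), -1), Add(-5, C)) (Function('s')(C, y) = Mul(Rational(1, 5), Mul(Add(C, -5), Pow(Add(y, C), -1))) = Mul(Rational(1, 5), Mul(Add(-5, C), Pow(Add(C, y), -1))) = Mul(Rational(1, 5), Mul(Pow(Add(C, y), -1), Add(-5, C))) = Mul(Rational(1, 5), Pow(Add(C, y), -1), Add(-5, C)))
Function('M')(R) = Pow(R, Rational(3, 2)) (Function('M')(R) = Mul(R, Pow(R, Rational(1, 2))) = Pow(R, Rational(3, 2)))
Mul(-149, Add(Function('M')(-8), -73)) = Mul(-149, Add(Pow(-8, Rational(3, 2)), -73)) = Mul(-149, Add(Mul(-16, I, Pow(2, Rational(1, 2))), -73)) = Mul(-149, Add(-73, Mul(-16, I, Pow(2, Rational(1, 2))))) = Add(10877, Mul(2384, I, Pow(2, Rational(1, 2))))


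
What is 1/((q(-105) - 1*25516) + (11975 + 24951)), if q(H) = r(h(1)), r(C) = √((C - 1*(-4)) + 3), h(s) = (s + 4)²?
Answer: 5705/65094034 - √2/32547017 ≈ 8.7599e-5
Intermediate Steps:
h(s) = (4 + s)²
r(C) = √(7 + C) (r(C) = √((C + 4) + 3) = √((4 + C) + 3) = √(7 + C))
q(H) = 4*√2 (q(H) = √(7 + (4 + 1)²) = √(7 + 5²) = √(7 + 25) = √32 = 4*√2)
1/((q(-105) - 1*25516) + (11975 + 24951)) = 1/((4*√2 - 1*25516) + (11975 + 24951)) = 1/((4*√2 - 25516) + 36926) = 1/((-25516 + 4*√2) + 36926) = 1/(11410 + 4*√2)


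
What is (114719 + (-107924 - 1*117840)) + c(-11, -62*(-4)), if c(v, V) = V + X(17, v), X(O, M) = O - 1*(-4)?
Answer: -110776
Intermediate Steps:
X(O, M) = 4 + O (X(O, M) = O + 4 = 4 + O)
c(v, V) = 21 + V (c(v, V) = V + (4 + 17) = V + 21 = 21 + V)
(114719 + (-107924 - 1*117840)) + c(-11, -62*(-4)) = (114719 + (-107924 - 1*117840)) + (21 - 62*(-4)) = (114719 + (-107924 - 117840)) + (21 + 248) = (114719 - 225764) + 269 = -111045 + 269 = -110776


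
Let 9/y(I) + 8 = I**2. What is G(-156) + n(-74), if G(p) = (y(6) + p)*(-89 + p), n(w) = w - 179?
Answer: 151553/4 ≈ 37888.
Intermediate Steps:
n(w) = -179 + w
y(I) = 9/(-8 + I**2)
G(p) = (-89 + p)*(9/28 + p) (G(p) = (9/(-8 + 6**2) + p)*(-89 + p) = (9/(-8 + 36) + p)*(-89 + p) = (9/28 + p)*(-89 + p) = (-89 + p)*(9/28 + p))
G(-156) + n(-74) = (-801/28 + (-156)**2 - 2483/28*(-156)) + (-179 - 74) = (-801/28 + 24336 + 96837/7) - 253 = 152565/4 - 253 = 151553/4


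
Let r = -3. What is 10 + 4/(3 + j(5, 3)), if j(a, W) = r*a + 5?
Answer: 66/7 ≈ 9.4286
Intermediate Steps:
j(a, W) = 5 - 3*a (j(a, W) = -3*a + 5 = 5 - 3*a)
10 + 4/(3 + j(5, 3)) = 10 + 4/(3 + (5 - 3*5)) = 10 + 4/(3 + (5 - 15)) = 10 + 4/(3 - 10) = 10 + 4/(-7) = 10 - 1/7*4 = 10 - 4/7 = 66/7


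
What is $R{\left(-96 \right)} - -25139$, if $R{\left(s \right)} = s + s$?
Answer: $24947$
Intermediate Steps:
$R{\left(s \right)} = 2 s$
$R{\left(-96 \right)} - -25139 = 2 \left(-96\right) - -25139 = -192 + 25139 = 24947$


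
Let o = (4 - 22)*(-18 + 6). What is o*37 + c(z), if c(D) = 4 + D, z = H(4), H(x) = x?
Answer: 8000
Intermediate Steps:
z = 4
o = 216 (o = -18*(-12) = 216)
o*37 + c(z) = 216*37 + (4 + 4) = 7992 + 8 = 8000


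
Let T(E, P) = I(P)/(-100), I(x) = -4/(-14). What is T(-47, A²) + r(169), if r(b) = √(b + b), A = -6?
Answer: -1/350 + 13*√2 ≈ 18.382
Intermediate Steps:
r(b) = √2*√b (r(b) = √(2*b) = √2*√b)
I(x) = 2/7 (I(x) = -4*(-1/14) = 2/7)
T(E, P) = -1/350 (T(E, P) = (2/7)/(-100) = (2/7)*(-1/100) = -1/350)
T(-47, A²) + r(169) = -1/350 + √2*√169 = -1/350 + √2*13 = -1/350 + 13*√2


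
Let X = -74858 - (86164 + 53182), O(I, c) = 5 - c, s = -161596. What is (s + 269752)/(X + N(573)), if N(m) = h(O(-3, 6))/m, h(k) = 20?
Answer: -15493347/30684718 ≈ -0.50492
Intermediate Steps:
X = -214204 (X = -74858 - 1*139346 = -74858 - 139346 = -214204)
N(m) = 20/m
(s + 269752)/(X + N(573)) = (-161596 + 269752)/(-214204 + 20/573) = 108156/(-214204 + 20*(1/573)) = 108156/(-214204 + 20/573) = 108156/(-122738872/573) = 108156*(-573/122738872) = -15493347/30684718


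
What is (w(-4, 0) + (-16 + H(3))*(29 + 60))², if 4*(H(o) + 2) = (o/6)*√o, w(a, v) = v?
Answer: 164273619/64 - 71289*√3/2 ≈ 2.5050e+6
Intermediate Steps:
H(o) = -2 + o^(3/2)/24 (H(o) = -2 + ((o/6)*√o)/4 = -2 + (o^(3/2)/6)/4 = -2 + o^(3/2)/24)
(w(-4, 0) + (-16 + H(3))*(29 + 60))² = (0 + (-16 + (-2 + 3^(3/2)/24))*(29 + 60))² = (0 + (-16 + (-2 + (3*√3)/24))*89)² = (0 + (-16 + (-2 + √3/8))*89)² = (0 + (-18 + √3/8)*89)² = (0 + (-1602 + 89*√3/8))² = (-1602 + 89*√3/8)²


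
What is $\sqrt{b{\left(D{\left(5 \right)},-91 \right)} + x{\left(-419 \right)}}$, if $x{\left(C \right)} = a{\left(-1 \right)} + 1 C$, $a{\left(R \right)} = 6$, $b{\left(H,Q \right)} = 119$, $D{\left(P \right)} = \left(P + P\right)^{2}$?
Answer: $7 i \sqrt{6} \approx 17.146 i$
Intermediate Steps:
$D{\left(P \right)} = 4 P^{2}$ ($D{\left(P \right)} = \left(2 P\right)^{2} = 4 P^{2}$)
$x{\left(C \right)} = 6 + C$ ($x{\left(C \right)} = 6 + 1 C = 6 + C$)
$\sqrt{b{\left(D{\left(5 \right)},-91 \right)} + x{\left(-419 \right)}} = \sqrt{119 + \left(6 - 419\right)} = \sqrt{119 - 413} = \sqrt{-294} = 7 i \sqrt{6}$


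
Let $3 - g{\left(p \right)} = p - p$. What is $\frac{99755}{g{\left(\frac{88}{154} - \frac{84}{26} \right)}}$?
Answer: $\frac{99755}{3} \approx 33252.0$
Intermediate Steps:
$g{\left(p \right)} = 3$ ($g{\left(p \right)} = 3 - \left(p - p\right) = 3 - 0 = 3 + 0 = 3$)
$\frac{99755}{g{\left(\frac{88}{154} - \frac{84}{26} \right)}} = \frac{99755}{3}$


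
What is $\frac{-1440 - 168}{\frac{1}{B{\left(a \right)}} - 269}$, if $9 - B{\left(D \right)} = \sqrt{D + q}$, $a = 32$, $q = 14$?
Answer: $\frac{2520808}{421299} + \frac{268 \sqrt{46}}{421299} \approx 5.9877$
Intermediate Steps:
$B{\left(D \right)} = 9 - \sqrt{14 + D}$ ($B{\left(D \right)} = 9 - \sqrt{D + 14} = 9 - \sqrt{14 + D}$)
$\frac{-1440 - 168}{\frac{1}{B{\left(a \right)}} - 269} = \frac{-1440 - 168}{\frac{1}{9 - \sqrt{14 + 32}} - 269} = - \frac{1608}{\frac{1}{9 - \sqrt{46}} - 269} = - \frac{1608}{-269 + \frac{1}{9 - \sqrt{46}}}$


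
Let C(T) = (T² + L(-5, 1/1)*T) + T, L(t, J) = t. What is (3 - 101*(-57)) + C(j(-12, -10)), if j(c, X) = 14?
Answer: 5900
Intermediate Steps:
C(T) = T² - 4*T (C(T) = (T² - 5*T) + T = T² - 4*T)
(3 - 101*(-57)) + C(j(-12, -10)) = (3 - 101*(-57)) + 14*(-4 + 14) = (3 + 5757) + 14*10 = 5760 + 140 = 5900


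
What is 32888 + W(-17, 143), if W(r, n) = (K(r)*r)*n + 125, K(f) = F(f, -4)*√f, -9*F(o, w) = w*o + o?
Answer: 33013 + 41327*I*√17/3 ≈ 33013.0 + 56799.0*I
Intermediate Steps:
F(o, w) = -o/9 - o*w/9 (F(o, w) = -(w*o + o)/9 = -(o*w + o)/9 = -(o + o*w)/9 = -o/9 - o*w/9)
K(f) = f^(3/2)/3 (K(f) = (-f*(1 - 4)/9)*√f = (-⅑*f*(-3))*√f = (f/3)*√f = f^(3/2)/3)
W(r, n) = 125 + n*r^(5/2)/3 (W(r, n) = ((r^(3/2)/3)*r)*n + 125 = (r^(5/2)/3)*n + 125 = n*r^(5/2)/3 + 125 = 125 + n*r^(5/2)/3)
32888 + W(-17, 143) = 32888 + (125 + (⅓)*143*(-17)^(5/2)) = 32888 + (125 + (⅓)*143*(289*I*√17)) = 32888 + (125 + 41327*I*√17/3) = 33013 + 41327*I*√17/3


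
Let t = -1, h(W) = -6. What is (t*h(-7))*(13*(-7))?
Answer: -546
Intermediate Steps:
(t*h(-7))*(13*(-7)) = (-1*(-6))*(13*(-7)) = 6*(-91) = -546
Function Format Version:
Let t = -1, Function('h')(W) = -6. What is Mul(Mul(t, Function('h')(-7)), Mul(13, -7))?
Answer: -546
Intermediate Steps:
Mul(Mul(t, Function('h')(-7)), Mul(13, -7)) = Mul(Mul(-1, -6), Mul(13, -7)) = Mul(6, -91) = -546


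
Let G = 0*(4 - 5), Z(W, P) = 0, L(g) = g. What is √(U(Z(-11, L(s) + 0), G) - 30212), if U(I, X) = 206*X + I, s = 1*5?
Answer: 2*I*√7553 ≈ 173.82*I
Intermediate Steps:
s = 5
G = 0 (G = 0*(-1) = 0)
U(I, X) = I + 206*X
√(U(Z(-11, L(s) + 0), G) - 30212) = √((0 + 206*0) - 30212) = √((0 + 0) - 30212) = √(0 - 30212) = √(-30212) = 2*I*√7553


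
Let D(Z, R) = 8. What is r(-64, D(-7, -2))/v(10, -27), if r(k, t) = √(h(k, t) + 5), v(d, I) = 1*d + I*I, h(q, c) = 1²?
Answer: √6/739 ≈ 0.0033146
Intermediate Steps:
h(q, c) = 1
v(d, I) = d + I²
r(k, t) = √6 (r(k, t) = √(1 + 5) = √6)
r(-64, D(-7, -2))/v(10, -27) = √6/(10 + (-27)²) = √6/(10 + 729) = √6/739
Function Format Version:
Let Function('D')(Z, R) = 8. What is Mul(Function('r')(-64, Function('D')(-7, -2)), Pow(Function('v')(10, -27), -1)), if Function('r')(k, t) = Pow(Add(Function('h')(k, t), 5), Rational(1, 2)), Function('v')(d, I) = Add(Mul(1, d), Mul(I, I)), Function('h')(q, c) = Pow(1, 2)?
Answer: Mul(Rational(1, 739), Pow(6, Rational(1, 2))) ≈ 0.0033146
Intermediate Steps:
Function('h')(q, c) = 1
Function('v')(d, I) = Add(d, Pow(I, 2))
Function('r')(k, t) = Pow(6, Rational(1, 2)) (Function('r')(k, t) = Pow(Add(1, 5), Rational(1, 2)) = Pow(6, Rational(1, 2)))
Mul(Function('r')(-64, Function('D')(-7, -2)), Pow(Function('v')(10, -27), -1)) = Mul(Pow(6, Rational(1, 2)), Pow(Add(10, Pow(-27, 2)), -1)) = Mul(Pow(6, Rational(1, 2)), Pow(Add(10, 729), -1)) = Mul(Pow(6, Rational(1, 2)), Pow(739, -1)) = Mul(Pow(6, Rational(1, 2)), Rational(1, 739)) = Mul(Rational(1, 739), Pow(6, Rational(1, 2)))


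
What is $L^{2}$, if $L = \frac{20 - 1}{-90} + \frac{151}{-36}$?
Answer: $\frac{628849}{32400} \approx 19.409$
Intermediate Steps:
$L = - \frac{793}{180}$ ($L = 19 \left(- \frac{1}{90}\right) + 151 \left(- \frac{1}{36}\right) = - \frac{19}{90} - \frac{151}{36} = - \frac{793}{180} \approx -4.4056$)
$L^{2} = \left(- \frac{793}{180}\right)^{2} = \frac{628849}{32400}$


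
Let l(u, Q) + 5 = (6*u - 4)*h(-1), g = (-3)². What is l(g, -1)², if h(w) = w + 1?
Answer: 25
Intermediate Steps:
g = 9
h(w) = 1 + w
l(u, Q) = -5 (l(u, Q) = -5 + (6*u - 4)*(1 - 1) = -5 + (-4 + 6*u)*0 = -5 + 0 = -5)
l(g, -1)² = (-5)² = 25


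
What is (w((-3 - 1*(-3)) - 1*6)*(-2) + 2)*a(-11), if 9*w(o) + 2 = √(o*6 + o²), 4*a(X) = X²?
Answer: 0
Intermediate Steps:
a(X) = X²/4
w(o) = -2/9 + √(o² + 6*o)/9 (w(o) = -2/9 + √(o*6 + o²)/9 = -2/9 + √(6*o + o²)/9 = -2/9 + √(o² + 6*o)/9)
(w((-3 - 1*(-3)) - 1*6)*(-2) + 2)*a(-11) = ((-2/9 + √(((-3 - 1*(-3)) - 1*6)*(6 + ((-3 - 1*(-3)) - 1*6)))/9)*(-2) + 2)*((¼)*(-11)²) = ((-2/9 + √(((-3 + 3) - 6)*(6 + ((-3 + 3) - 6)))/9)*(-2) + 2)*((¼)*121) = ((-2/9 + √((0 - 6)*(6 + (0 - 6)))/9)*(-2) + 2)*(121/4) = ((-2/9 + √(-6*(6 - 6))/9)*(-2) + 2)*(121/4) = ((-2/9 + √(-6*0)/9)*(-2) + 2)*(121/4) = ((-2/9 + √0/9)*(-2) + 2)*(121/4) = ((-2/9 + (⅑)*0)*(-2) + 2)*(121/4) = ((-2/9 + 0)*(-2) + 2)*(121/4) = (-2/9*(-2) + 2)*(121/4) = (4/9 + 2)*(121/4) = (22/9)*(121/4) = 1331/18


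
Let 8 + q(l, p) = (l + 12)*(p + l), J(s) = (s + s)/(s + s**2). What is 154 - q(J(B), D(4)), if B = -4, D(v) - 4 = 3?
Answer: 812/9 ≈ 90.222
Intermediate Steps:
D(v) = 7 (D(v) = 4 + 3 = 7)
J(s) = 2*s/(s + s**2) (J(s) = (2*s)/(s + s**2) = 2*s/(s + s**2))
q(l, p) = -8 + (12 + l)*(l + p) (q(l, p) = -8 + (l + 12)*(p + l) = -8 + (12 + l)*(l + p))
154 - q(J(B), D(4)) = 154 - (-8 + (2/(1 - 4))**2 + 12*(2/(1 - 4)) + 12*7 + (2/(1 - 4))*7) = 154 - (-8 + (2/(-3))**2 + 12*(2/(-3)) + 84 + (2/(-3))*7) = 154 - (-8 + (2*(-1/3))**2 + 12*(2*(-1/3)) + 84 + (2*(-1/3))*7) = 154 - (-8 + (-2/3)**2 + 12*(-2/3) + 84 - 2/3*7) = 154 - (-8 + 4/9 - 8 + 84 - 14/3) = 154 - 1*574/9 = 154 - 574/9 = 812/9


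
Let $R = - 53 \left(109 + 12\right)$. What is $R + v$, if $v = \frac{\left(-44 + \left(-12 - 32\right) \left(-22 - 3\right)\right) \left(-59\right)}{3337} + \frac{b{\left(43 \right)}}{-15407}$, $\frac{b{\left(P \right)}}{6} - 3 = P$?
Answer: $- \frac{4657372217}{724129} \approx -6431.7$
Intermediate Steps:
$b{\left(P \right)} = 18 + 6 P$
$R = -6413$ ($R = \left(-53\right) 121 = -6413$)
$v = - \frac{13532940}{724129}$ ($v = \frac{\left(-44 + \left(-12 - 32\right) \left(-22 - 3\right)\right) \left(-59\right)}{3337} + \frac{18 + 6 \cdot 43}{-15407} = \left(-44 - -1100\right) \left(-59\right) \frac{1}{3337} + \left(18 + 258\right) \left(- \frac{1}{15407}\right) = \left(-44 + 1100\right) \left(-59\right) \frac{1}{3337} + 276 \left(- \frac{1}{15407}\right) = 1056 \left(-59\right) \frac{1}{3337} - \frac{276}{15407} = \left(-62304\right) \frac{1}{3337} - \frac{276}{15407} = - \frac{62304}{3337} - \frac{276}{15407} = - \frac{13532940}{724129} \approx -18.689$)
$R + v = -6413 - \frac{13532940}{724129} = - \frac{4657372217}{724129}$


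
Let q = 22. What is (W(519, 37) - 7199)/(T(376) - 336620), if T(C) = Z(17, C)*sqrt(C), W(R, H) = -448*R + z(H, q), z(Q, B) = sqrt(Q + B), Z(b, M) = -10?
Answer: 4034575841/5665649340 - 239711*sqrt(94)/5665649340 - 16831*sqrt(59)/5665649340 + sqrt(5546)/5665649340 ≈ 0.71168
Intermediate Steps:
z(Q, B) = sqrt(B + Q)
W(R, H) = sqrt(22 + H) - 448*R (W(R, H) = -448*R + sqrt(22 + H) = sqrt(22 + H) - 448*R)
T(C) = -10*sqrt(C)
(W(519, 37) - 7199)/(T(376) - 336620) = ((sqrt(22 + 37) - 448*519) - 7199)/(-20*sqrt(94) - 336620) = ((sqrt(59) - 232512) - 7199)/(-20*sqrt(94) - 336620) = ((-232512 + sqrt(59)) - 7199)/(-20*sqrt(94) - 336620) = (-239711 + sqrt(59))/(-336620 - 20*sqrt(94))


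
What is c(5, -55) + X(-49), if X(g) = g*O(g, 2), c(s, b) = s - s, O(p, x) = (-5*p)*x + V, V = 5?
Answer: -24255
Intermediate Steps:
O(p, x) = 5 - 5*p*x (O(p, x) = (-5*p)*x + 5 = -5*p*x + 5 = 5 - 5*p*x)
c(s, b) = 0
X(g) = g*(5 - 10*g) (X(g) = g*(5 - 5*g*2) = g*(5 - 10*g))
c(5, -55) + X(-49) = 0 + 5*(-49)*(1 - 2*(-49)) = 0 + 5*(-49)*(1 + 98) = 0 + 5*(-49)*99 = 0 - 24255 = -24255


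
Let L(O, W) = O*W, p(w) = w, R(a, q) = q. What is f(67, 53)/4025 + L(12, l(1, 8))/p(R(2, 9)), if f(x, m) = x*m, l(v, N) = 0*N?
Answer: 3551/4025 ≈ 0.88224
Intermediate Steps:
l(v, N) = 0
f(x, m) = m*x
f(67, 53)/4025 + L(12, l(1, 8))/p(R(2, 9)) = (53*67)/4025 + (12*0)/9 = 3551*(1/4025) + 0*(⅑) = 3551/4025 + 0 = 3551/4025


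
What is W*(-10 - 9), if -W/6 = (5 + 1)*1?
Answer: 684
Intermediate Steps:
W = -36 (W = -6*(5 + 1) = -36 ≈ -36.000)
W*(-10 - 9) = -36*(-10 - 9) = -36*(-19) = 684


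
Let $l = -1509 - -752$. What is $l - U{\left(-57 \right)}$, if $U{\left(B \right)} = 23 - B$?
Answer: $-837$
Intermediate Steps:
$l = -757$ ($l = -1509 + 752 = -757$)
$l - U{\left(-57 \right)} = -757 - \left(23 - -57\right) = -757 - \left(23 + 57\right) = -757 - 80 = -837$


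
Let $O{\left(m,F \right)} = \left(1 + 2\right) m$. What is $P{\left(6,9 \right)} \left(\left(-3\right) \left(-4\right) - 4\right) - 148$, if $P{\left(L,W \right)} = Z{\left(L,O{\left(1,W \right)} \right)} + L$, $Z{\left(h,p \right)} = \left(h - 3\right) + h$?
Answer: $-28$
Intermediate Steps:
$O{\left(m,F \right)} = 3 m$
$Z{\left(h,p \right)} = -3 + 2 h$ ($Z{\left(h,p \right)} = \left(-3 + h\right) + h = -3 + 2 h$)
$P{\left(L,W \right)} = -3 + 3 L$ ($P{\left(L,W \right)} = \left(-3 + 2 L\right) + L = -3 + 3 L$)
$P{\left(6,9 \right)} \left(\left(-3\right) \left(-4\right) - 4\right) - 148 = \left(-3 + 3 \cdot 6\right) \left(\left(-3\right) \left(-4\right) - 4\right) - 148 = \left(-3 + 18\right) \left(12 - 4\right) - 148 = 15 \cdot 8 - 148 = 120 - 148 = -28$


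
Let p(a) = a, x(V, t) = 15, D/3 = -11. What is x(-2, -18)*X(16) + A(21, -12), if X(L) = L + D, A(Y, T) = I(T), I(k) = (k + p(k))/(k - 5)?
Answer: -4311/17 ≈ -253.59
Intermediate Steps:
D = -33 (D = 3*(-11) = -33)
I(k) = 2*k/(-5 + k) (I(k) = (k + k)/(k - 5) = (2*k)/(-5 + k) = 2*k/(-5 + k))
A(Y, T) = 2*T/(-5 + T)
X(L) = -33 + L (X(L) = L - 33 = -33 + L)
x(-2, -18)*X(16) + A(21, -12) = 15*(-33 + 16) + 2*(-12)/(-5 - 12) = 15*(-17) + 2*(-12)/(-17) = -255 + 2*(-12)*(-1/17) = -255 + 24/17 = -4311/17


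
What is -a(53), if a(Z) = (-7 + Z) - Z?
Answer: 7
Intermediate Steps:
a(Z) = -7
-a(53) = -1*(-7) = 7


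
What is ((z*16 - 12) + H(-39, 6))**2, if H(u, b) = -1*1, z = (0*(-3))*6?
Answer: 169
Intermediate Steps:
z = 0 (z = 0*6 = 0)
H(u, b) = -1
((z*16 - 12) + H(-39, 6))**2 = ((0*16 - 12) - 1)**2 = ((0 - 12) - 1)**2 = (-12 - 1)**2 = (-13)**2 = 169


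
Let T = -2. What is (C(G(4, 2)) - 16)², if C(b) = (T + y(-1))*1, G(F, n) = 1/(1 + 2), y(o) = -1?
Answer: 361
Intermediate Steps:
G(F, n) = ⅓ (G(F, n) = 1/3 = ⅓)
C(b) = -3 (C(b) = (-2 - 1)*1 = -3*1 = -3)
(C(G(4, 2)) - 16)² = (-3 - 16)² = (-19)² = 361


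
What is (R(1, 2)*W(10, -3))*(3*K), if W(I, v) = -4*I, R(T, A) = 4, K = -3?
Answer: 1440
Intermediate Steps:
(R(1, 2)*W(10, -3))*(3*K) = (4*(-4*10))*(3*(-3)) = (4*(-40))*(-9) = -160*(-9) = 1440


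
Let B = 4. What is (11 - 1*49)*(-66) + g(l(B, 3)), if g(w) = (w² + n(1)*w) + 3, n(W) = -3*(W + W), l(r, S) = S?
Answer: 2502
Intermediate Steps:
n(W) = -6*W
g(w) = 3 + w² - 6*w (g(w) = (w² + (-6*1)*w) + 3 = (w² - 6*w) + 3 = 3 + w² - 6*w)
(11 - 1*49)*(-66) + g(l(B, 3)) = (11 - 1*49)*(-66) + (3 + 3² - 6*3) = (11 - 49)*(-66) + (3 + 9 - 18) = -38*(-66) - 6 = 2508 - 6 = 2502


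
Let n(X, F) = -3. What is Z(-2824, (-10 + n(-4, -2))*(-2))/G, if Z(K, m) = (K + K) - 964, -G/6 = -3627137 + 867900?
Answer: -58/145223 ≈ -0.00039939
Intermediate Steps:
G = 16555422 (G = -6*(-3627137 + 867900) = -6*(-2759237) = 16555422)
Z(K, m) = -964 + 2*K (Z(K, m) = 2*K - 964 = -964 + 2*K)
Z(-2824, (-10 + n(-4, -2))*(-2))/G = (-964 + 2*(-2824))/16555422 = (-964 - 5648)*(1/16555422) = -6612*1/16555422 = -58/145223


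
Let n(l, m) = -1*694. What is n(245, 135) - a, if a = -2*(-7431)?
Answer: -15556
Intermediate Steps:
n(l, m) = -694
a = 14862
n(245, 135) - a = -694 - 1*14862 = -694 - 14862 = -15556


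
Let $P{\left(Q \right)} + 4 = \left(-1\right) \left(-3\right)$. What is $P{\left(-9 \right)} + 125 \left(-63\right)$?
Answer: $-7876$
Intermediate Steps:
$P{\left(Q \right)} = -1$ ($P{\left(Q \right)} = -4 - -3 = -4 + 3 = -1$)
$P{\left(-9 \right)} + 125 \left(-63\right) = -1 + 125 \left(-63\right) = -1 - 7875 = -7876$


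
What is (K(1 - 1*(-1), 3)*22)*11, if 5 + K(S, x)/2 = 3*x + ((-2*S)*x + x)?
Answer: -2420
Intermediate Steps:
K(S, x) = -10 + 8*x - 4*S*x (K(S, x) = -10 + 2*(3*x + ((-2*S)*x + x)) = -10 + 2*(3*x + (-2*S*x + x)) = -10 + 2*(3*x + (x - 2*S*x)) = -10 + 2*(4*x - 2*S*x) = -10 + (8*x - 4*S*x) = -10 + 8*x - 4*S*x)
(K(1 - 1*(-1), 3)*22)*11 = ((-10 + 8*3 - 4*(1 - 1*(-1))*3)*22)*11 = ((-10 + 24 - 4*(1 + 1)*3)*22)*11 = ((-10 + 24 - 4*2*3)*22)*11 = ((-10 + 24 - 24)*22)*11 = -10*22*11 = -220*11 = -2420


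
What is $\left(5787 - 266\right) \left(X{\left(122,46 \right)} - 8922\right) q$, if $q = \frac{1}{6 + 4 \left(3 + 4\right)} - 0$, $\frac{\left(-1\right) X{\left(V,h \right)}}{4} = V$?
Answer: $- \frac{25976305}{17} \approx -1.528 \cdot 10^{6}$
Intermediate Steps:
$X{\left(V,h \right)} = - 4 V$
$q = \frac{1}{34}$ ($q = \frac{1}{6 + 4 \cdot 7} + 0 = \frac{1}{6 + 28} + 0 = \frac{1}{34} + 0 = \frac{1}{34} \approx 0.029412$)
$\left(5787 - 266\right) \left(X{\left(122,46 \right)} - 8922\right) q = \left(5787 - 266\right) \left(\left(-4\right) 122 - 8922\right) \frac{1}{34} = 5521 \left(-488 - 8922\right) \frac{1}{34} = 5521 \left(-9410\right) \frac{1}{34} = \left(-51952610\right) \frac{1}{34} = - \frac{25976305}{17}$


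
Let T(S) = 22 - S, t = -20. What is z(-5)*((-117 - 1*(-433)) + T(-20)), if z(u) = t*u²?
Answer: -179000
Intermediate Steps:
z(u) = -20*u²
z(-5)*((-117 - 1*(-433)) + T(-20)) = (-20*(-5)²)*((-117 - 1*(-433)) + (22 - 1*(-20))) = (-20*25)*((-117 + 433) + (22 + 20)) = -500*(316 + 42) = -500*358 = -179000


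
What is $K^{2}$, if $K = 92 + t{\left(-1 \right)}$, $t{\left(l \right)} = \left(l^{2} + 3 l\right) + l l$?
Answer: $8281$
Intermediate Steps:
$t{\left(l \right)} = 2 l^{2} + 3 l$ ($t{\left(l \right)} = \left(l^{2} + 3 l\right) + l^{2} = 2 l^{2} + 3 l$)
$K = 91$ ($K = 92 - \left(3 + 2 \left(-1\right)\right) = 92 - \left(3 - 2\right) = 92 - 1 = 91$)
$K^{2} = 91^{2} = 8281$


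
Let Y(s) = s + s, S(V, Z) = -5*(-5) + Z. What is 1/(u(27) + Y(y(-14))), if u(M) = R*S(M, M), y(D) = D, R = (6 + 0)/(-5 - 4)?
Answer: -3/188 ≈ -0.015957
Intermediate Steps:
R = -2/3 (R = 6/(-9) = 6*(-1/9) = -2/3 ≈ -0.66667)
S(V, Z) = 25 + Z
u(M) = -50/3 - 2*M/3 (u(M) = -2*(25 + M)/3 = -50/3 - 2*M/3)
Y(s) = 2*s
1/(u(27) + Y(y(-14))) = 1/((-50/3 - 2/3*27) + 2*(-14)) = 1/((-50/3 - 18) - 28) = 1/(-104/3 - 28) = 1/(-188/3) = -3/188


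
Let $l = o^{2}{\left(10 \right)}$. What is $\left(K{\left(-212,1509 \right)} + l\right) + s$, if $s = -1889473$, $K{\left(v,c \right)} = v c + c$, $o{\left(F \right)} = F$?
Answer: $-2207772$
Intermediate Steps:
$K{\left(v,c \right)} = c + c v$ ($K{\left(v,c \right)} = c v + c = c + c v$)
$l = 100$ ($l = 10^{2} = 100$)
$\left(K{\left(-212,1509 \right)} + l\right) + s = \left(1509 \left(1 - 212\right) + 100\right) - 1889473 = \left(1509 \left(-211\right) + 100\right) - 1889473 = \left(-318399 + 100\right) - 1889473 = -318299 - 1889473 = -2207772$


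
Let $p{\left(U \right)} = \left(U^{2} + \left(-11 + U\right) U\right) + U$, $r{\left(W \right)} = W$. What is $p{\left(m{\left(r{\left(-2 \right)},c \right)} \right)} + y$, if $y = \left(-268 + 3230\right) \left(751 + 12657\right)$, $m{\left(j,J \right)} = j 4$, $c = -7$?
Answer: $39714704$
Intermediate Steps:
$m{\left(j,J \right)} = 4 j$
$p{\left(U \right)} = U + U^{2} + U \left(-11 + U\right)$ ($p{\left(U \right)} = \left(U^{2} + U \left(-11 + U\right)\right) + U = U + U^{2} + U \left(-11 + U\right)$)
$y = 39714496$ ($y = 2962 \cdot 13408 = 39714496$)
$p{\left(m{\left(r{\left(-2 \right)},c \right)} \right)} + y = 2 \cdot 4 \left(-2\right) \left(-5 + 4 \left(-2\right)\right) + 39714496 = 2 \left(-8\right) \left(-5 - 8\right) + 39714496 = 2 \left(-8\right) \left(-13\right) + 39714496 = 208 + 39714496 = 39714704$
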